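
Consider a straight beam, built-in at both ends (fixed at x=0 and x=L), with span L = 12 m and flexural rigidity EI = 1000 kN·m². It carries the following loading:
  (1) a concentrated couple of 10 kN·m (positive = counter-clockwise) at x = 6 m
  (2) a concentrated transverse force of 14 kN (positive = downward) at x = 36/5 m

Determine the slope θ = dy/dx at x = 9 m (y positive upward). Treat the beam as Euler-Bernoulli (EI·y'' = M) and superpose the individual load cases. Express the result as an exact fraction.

Load 1 — applied couple M₀=10 kN·m at a=6 m (b=L-a=6):
  θ_1 = (R_Ax²/2 - M_Ax - M₀(x-a))/EI  [x>a] with R_A=5/4, M_A=5/2 = ((5/4)·9²/2 - (5/2)·9 - 10·(9-6))/1000 = -3/1600 rad
Load 2 — point force P=14 kN at a=36/5 m (b=L-a=24/5):
  θ_2 = Pa²(L-x)(2bL-(3b+a)(L-x))/(2L³EI)  [x>a] = 14·(36/5)²·(12-9)·(2·(24/5)·12-(3·(24/5)+(36/5))·(12-9))/(2·12³·1000) = 3969/125000 rad
Superposition: θ = Σ θ_i = 29877/1000000 rad ≈ 0.029877 rad

θ(9) = 29877/1000000 rad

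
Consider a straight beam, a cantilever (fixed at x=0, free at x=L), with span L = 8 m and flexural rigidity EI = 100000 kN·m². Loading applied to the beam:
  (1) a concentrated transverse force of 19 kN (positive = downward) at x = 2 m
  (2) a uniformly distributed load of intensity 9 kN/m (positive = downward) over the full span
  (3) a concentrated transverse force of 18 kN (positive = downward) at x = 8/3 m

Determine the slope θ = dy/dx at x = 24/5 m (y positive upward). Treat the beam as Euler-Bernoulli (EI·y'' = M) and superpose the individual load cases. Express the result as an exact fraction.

Load 1 — point force P=19 kN at a=2 m (b=L-a=6):
  θ_1 = -Pa²/(2EI)  [x>a] = -19·2²/(2·100000) = -19/50000 rad
Load 2 — uniform load w=9 kN/m over full span:
  θ_2 = -wx(x²-3Lx+3L²)/(6EI) = -9·(24/5)·((24/5)²-3·8·(24/5)+3·8²)/(6·100000) = -2808/390625 rad
Load 3 — point force P=18 kN at a=8/3 m (b=L-a=16/3):
  θ_3 = -Pa²/(2EI)  [x>a] = -18·(8/3)²/(2·100000) = -2/3125 rad
Superposition: θ = Σ θ_i = -51303/6250000 rad ≈ -0.008208 rad

θ(24/5) = -51303/6250000 rad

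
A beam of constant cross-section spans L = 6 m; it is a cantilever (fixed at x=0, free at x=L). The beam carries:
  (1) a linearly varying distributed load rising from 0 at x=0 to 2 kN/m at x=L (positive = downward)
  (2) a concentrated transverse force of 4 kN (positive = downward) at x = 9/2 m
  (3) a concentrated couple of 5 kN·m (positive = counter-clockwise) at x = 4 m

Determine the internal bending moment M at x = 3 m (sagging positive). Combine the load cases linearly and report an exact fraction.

M(3) = -17/2 kN·m

Load 1 — triangular load w₀=2 kN/m (0→w₀ over full span):
  M_1 = w₀Lx/2 - w₀L²/3 - w₀x³/(6L) = 2·6·3/2 - 2·6²/3 - 2·3³/(6·6) = -15/2 kN·m
Load 2 — point force P=4 kN at a=9/2 m (b=L-a=3/2):
  M_2 = -P(a-x)  [x≤a] = -4·((9/2)-3) = -6 kN·m
Load 3 — applied couple M₀=5 kN·m at a=4 m (b=L-a=2):
  M_3 = M₀  [x≤a] = 5 = 5 kN·m
Superposition: M = Σ M_i = -17/2 kN·m ≈ -8.500000 kN·m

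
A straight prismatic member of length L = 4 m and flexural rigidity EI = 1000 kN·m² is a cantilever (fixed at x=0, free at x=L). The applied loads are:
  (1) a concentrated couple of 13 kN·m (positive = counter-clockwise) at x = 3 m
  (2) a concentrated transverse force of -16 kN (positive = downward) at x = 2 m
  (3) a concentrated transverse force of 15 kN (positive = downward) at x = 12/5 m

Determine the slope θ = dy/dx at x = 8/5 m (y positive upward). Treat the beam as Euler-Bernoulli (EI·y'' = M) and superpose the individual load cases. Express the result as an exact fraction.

Load 1 — applied couple M₀=13 kN·m at a=3 m (b=L-a=1):
  θ_1 = M₀x/EI  [x≤a] = 13·(8/5)/1000 = 13/625 rad
Load 2 — point force P=-16 kN at a=2 m (b=L-a=2):
  θ_2 = -Px(2a-x)/(2EI)  [x≤a] = -(-16)·(8/5)·(2·2-(8/5))/(2·1000) = 96/3125 rad
Load 3 — point force P=15 kN at a=12/5 m (b=L-a=8/5):
  θ_3 = -Px(2a-x)/(2EI)  [x≤a] = -15·(8/5)·(2·(12/5)-(8/5))/(2·1000) = -24/625 rad
Superposition: θ = Σ θ_i = 41/3125 rad ≈ 0.013120 rad

θ(8/5) = 41/3125 rad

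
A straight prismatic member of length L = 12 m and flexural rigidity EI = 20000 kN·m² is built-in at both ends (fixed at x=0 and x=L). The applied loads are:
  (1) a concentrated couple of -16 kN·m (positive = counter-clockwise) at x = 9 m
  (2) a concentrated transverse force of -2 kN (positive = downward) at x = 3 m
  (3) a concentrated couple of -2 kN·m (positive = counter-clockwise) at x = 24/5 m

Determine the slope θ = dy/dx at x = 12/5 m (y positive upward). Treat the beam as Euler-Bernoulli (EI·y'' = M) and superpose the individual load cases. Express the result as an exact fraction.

Load 1 — applied couple M₀=-16 kN·m at a=9 m (b=L-a=3):
  θ_1 = (R_Ax²/2 - M_Ax)/EI  [x≤a] with R_A=-3/2, M_A=-5 = ((-3/2)·(12/5)²/2 - (-5)·(12/5))/20000 = 6/15625 rad
Load 2 — point force P=-2 kN at a=3 m (b=L-a=9):
  θ_2 = -Pb²x(2aL-(3a+b)x)/(2L³EI)  [x≤a] = -(-2)·9²·(12/5)·(2·3·12-(3·3+9)·(12/5))/(2·12³·20000) = 81/500000 rad
Load 3 — applied couple M₀=-2 kN·m at a=24/5 m (b=L-a=36/5):
  θ_3 = (R_Ax²/2 - M_Ax)/EI  [x≤a] with R_A=-6/25, M_A=-6/25 = ((-6/25)·(12/5)²/2 - (-6/25)·(12/5))/20000 = -9/1562500 rad
Superposition: θ = Σ θ_i = 6753/12500000 rad ≈ 0.000540 rad

θ(12/5) = 6753/12500000 rad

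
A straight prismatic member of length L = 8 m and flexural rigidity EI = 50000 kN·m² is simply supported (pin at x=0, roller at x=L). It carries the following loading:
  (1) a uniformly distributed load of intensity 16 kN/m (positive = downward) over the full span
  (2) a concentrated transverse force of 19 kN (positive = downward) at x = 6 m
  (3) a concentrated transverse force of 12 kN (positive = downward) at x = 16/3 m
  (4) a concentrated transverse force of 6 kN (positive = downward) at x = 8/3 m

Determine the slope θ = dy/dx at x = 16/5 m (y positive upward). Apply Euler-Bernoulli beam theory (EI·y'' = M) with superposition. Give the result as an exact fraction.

θ(16/5) = -983729/337500000 rad

Load 1 — uniform load w=16 kN/m over full span:
  θ_1 = -w(L³-6Lx²+4x³)/(24EI) = -16·(8³-6·8·(16/5)²+4·(16/5)³)/(24·50000) = -2368/1171875 rad
Load 2 — point force P=19 kN at a=6 m (b=L-a=2):
  θ_2 = -Pb(L²-b²-3x²)/(6LEI)  [x≤a] = -19·2·(8²-2²-3·(16/5)²)/(6·8·50000) = -1159/2500000 rad
Load 3 — point force P=12 kN at a=16/3 m (b=L-a=8/3):
  θ_3 = -Pb(L²-b²-3x²)/(6LEI)  [x≤a] = -12·(8/3)·(8²-(8/3)²-3·(16/5)²)/(6·8·50000) = -736/2109375 rad
Load 4 — point force P=6 kN at a=8/3 m (b=L-a=16/3):
  θ_4 = -Pa(2L²-6Lx+3x²+a²)/(6LEI)  [x>a] = -6·(8/3)·(2·8²-6·8·(16/5)+3·(16/5)²+(8/3)²)/(6·8·50000) = -172/2109375 rad
Superposition: θ = Σ θ_i = -983729/337500000 rad ≈ -0.002915 rad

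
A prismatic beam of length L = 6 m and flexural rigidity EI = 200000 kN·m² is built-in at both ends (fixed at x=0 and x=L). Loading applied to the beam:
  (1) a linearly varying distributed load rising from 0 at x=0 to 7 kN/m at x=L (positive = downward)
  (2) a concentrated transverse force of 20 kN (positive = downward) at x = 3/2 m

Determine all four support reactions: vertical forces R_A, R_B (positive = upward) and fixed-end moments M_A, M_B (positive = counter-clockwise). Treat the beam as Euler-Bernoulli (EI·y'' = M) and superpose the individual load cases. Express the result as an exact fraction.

Load 1 — triangular load w₀=7 kN/m (0→w₀ over full span):
  R_A = 3w₀L/20 = 3·7·6/20 = 63/10 kN
  M_A = w₀L²/30 = 7·6²/30 = 42/5 kN·m
  R_B = 7w₀L/20 = 7·7·6/20 = 147/10 kN
  M_B = -w₀L²/20 = -7·6²/20 = -63/5 kN·m
Load 2 — point force P=20 kN at a=3/2 m (b=L-a=9/2):
  R_A = Pb²(3a+b)/L³ = 20·(9/2)²·(3·(3/2)+(9/2))/6³ = 135/8 kN
  M_A = Pab²/L² = 20·(3/2)·(9/2)²/6² = 135/8 kN·m
  R_B = Pa²(a+3b)/L³ = 20·(3/2)²·((3/2)+3·(9/2))/6³ = 25/8 kN
  M_B = -Pa²b/L² = -20·(3/2)²·(9/2)/6² = -45/8 kN·m
Superposition: R_A = 927/40 kN, M_A = 1011/40 kN·m, R_B = 713/40 kN, M_B = -729/40 kN·m

R_A = 927/40 kN, M_A = 1011/40 kN·m, R_B = 713/40 kN, M_B = -729/40 kN·m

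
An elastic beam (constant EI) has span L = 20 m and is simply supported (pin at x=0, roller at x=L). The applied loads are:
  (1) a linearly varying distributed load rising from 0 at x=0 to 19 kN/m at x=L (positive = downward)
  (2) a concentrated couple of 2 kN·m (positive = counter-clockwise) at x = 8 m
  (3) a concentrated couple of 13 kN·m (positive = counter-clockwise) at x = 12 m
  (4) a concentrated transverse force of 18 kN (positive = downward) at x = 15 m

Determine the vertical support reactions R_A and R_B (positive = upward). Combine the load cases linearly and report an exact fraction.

R_A = 823/12 kN, R_B = 1673/12 kN

Load 1 — triangular load w₀=19 kN/m (0→w₀ over full span):
  R_A = w₀L/6 = 19·20/6 = 190/3 kN
  R_B = w₀L/3 = 19·20/3 = 380/3 kN
Load 2 — applied couple M₀=2 kN·m at a=8 m (b=L-a=12):
  R_A = M₀/L = 2/20 = 1/10 kN
  R_B = -M₀/L = -2/20 = -1/10 kN
Load 3 — applied couple M₀=13 kN·m at a=12 m (b=L-a=8):
  R_A = M₀/L = 13/20 kN
  R_B = -M₀/L = -13/20 kN
Load 4 — point force P=18 kN at a=15 m (b=L-a=5):
  R_A = Pb/L = 18·5/20 = 9/2 kN
  R_B = Pa/L = 18·15/20 = 27/2 kN
Superposition: R_A = 823/12 kN, R_B = 1673/12 kN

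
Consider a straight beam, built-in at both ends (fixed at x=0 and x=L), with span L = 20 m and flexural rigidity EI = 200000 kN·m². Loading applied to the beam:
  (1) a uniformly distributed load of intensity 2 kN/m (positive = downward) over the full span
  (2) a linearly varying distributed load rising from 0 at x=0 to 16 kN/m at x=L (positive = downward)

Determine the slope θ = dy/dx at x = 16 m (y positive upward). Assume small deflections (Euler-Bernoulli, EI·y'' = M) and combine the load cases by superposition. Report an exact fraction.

Load 1 — uniform load w=2 kN/m over full span:
  θ_1 = -wx(L-x)(L-2x)/(12EI) = -2·16·(20-16)·(20-2·16)/(12·200000) = 2/3125 rad
Load 2 — triangular load w₀=16 kN/m (0→w₀ over full span):
  θ_2 = -w₀(2x(L-x)(L-2x)(x+2L)+x²(L-x)²)/(120LEI) = -16·(2·16·(20-16)·(20-2·16)·(16+2·20)+16²·(20-16)²)/(120·20·200000) = 128/46875 rad
Superposition: θ = Σ θ_i = 158/46875 rad ≈ 0.003371 rad

θ(16) = 158/46875 rad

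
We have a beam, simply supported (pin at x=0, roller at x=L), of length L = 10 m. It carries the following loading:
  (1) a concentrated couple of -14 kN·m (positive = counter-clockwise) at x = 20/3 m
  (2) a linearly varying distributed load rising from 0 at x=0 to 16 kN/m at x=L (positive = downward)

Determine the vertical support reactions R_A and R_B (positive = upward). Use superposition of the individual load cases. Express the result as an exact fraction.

Load 1 — applied couple M₀=-14 kN·m at a=20/3 m (b=L-a=10/3):
  R_A = M₀/L = (-14)/10 = -7/5 kN
  R_B = -M₀/L = -(-14)/10 = 7/5 kN
Load 2 — triangular load w₀=16 kN/m (0→w₀ over full span):
  R_A = w₀L/6 = 16·10/6 = 80/3 kN
  R_B = w₀L/3 = 16·10/3 = 160/3 kN
Superposition: R_A = 379/15 kN, R_B = 821/15 kN

R_A = 379/15 kN, R_B = 821/15 kN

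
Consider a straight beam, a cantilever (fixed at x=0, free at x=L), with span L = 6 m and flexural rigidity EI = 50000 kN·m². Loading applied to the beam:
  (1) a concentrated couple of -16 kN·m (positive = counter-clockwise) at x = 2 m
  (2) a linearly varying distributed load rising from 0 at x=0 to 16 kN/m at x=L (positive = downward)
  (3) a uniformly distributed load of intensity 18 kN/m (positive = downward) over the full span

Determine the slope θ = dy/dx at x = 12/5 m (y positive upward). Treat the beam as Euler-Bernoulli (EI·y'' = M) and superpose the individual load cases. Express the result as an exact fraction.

θ(12/5) = -33839/1953125 rad

Load 1 — applied couple M₀=-16 kN·m at a=2 m (b=L-a=4):
  θ_1 = M₀a/EI  [x>a] = (-16)·2/50000 = -2/3125 rad
Load 2 — triangular load w₀=16 kN/m (0→w₀ over full span):
  θ_2 = (w₀Lx²/4-w₀L²x/3-w₀x⁴/(24L))/EI = (16·6·(12/5)²/4-16·6²·(12/5)/3-16·(12/5)⁴/(24·6))/50000 = -12744/1953125 rad
Load 3 — uniform load w=18 kN/m over full span:
  θ_3 = -wx(x²-3Lx+3L²)/(6EI) = -18·(12/5)·((12/5)²-3·6·(12/5)+3·6²)/(6·50000) = -3969/390625 rad
Superposition: θ = Σ θ_i = -33839/1953125 rad ≈ -0.017326 rad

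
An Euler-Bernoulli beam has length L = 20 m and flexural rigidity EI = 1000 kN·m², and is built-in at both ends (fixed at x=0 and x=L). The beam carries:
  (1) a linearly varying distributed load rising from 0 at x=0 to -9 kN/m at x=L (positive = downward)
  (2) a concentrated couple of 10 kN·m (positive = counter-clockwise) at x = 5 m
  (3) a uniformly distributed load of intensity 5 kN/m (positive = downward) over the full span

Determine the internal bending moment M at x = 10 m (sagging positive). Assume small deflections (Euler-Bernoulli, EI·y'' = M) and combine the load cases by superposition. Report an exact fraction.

Load 1 — triangular load w₀=-9 kN/m (0→w₀ over full span):
  M_1 = 3w₀Lx/20 - w₀L²/30 - w₀x³/(6L) = 3·(-9)·20·10/20 - (-9)·20²/30 - (-9)·10³/(6·20) = -75 kN·m
Load 2 — applied couple M₀=10 kN·m at a=5 m (b=L-a=15):
  M_2 = R_Ax - M_A - M₀  [x>a] with R_A=9/16, M_A=-15/8 = (9/16)·10 - (-15/8) - 10 = -5/2 kN·m
Load 3 — uniform load w=5 kN/m over full span:
  M_3 = wLx/2 - wL²/12 - wx²/2 = 5·20·10/2 - 5·20²/12 - 5·10²/2 = 250/3 kN·m
Superposition: M = Σ M_i = 35/6 kN·m ≈ 5.833333 kN·m

M(10) = 35/6 kN·m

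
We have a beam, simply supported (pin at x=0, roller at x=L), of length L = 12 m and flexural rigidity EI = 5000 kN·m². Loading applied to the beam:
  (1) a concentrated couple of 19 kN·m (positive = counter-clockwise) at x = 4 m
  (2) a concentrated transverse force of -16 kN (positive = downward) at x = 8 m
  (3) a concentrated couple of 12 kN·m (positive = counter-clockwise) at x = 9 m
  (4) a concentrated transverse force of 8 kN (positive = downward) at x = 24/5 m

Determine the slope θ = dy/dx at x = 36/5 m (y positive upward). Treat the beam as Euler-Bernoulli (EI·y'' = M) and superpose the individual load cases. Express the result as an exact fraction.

Load 1 — applied couple M₀=19 kN·m at a=4 m (b=L-a=8):
  θ_1 = (M₀x²/(2L)-M₀(x-a)+C₁)/EI  [x>a] with C₁=M₀(3b²-L²)/(6L)=38/3 = (19·(36/5)²/(2·12)-19·((36/5)-4)+(38/3))/5000 = -133/93750 rad
Load 2 — point force P=-16 kN at a=8 m (b=L-a=4):
  θ_2 = -Pb(L²-b²-3x²)/(6LEI)  [x≤a] = -(-16)·4·(12²-4²-3·(36/5)²)/(6·12·5000) = -688/140625 rad
Load 3 — applied couple M₀=12 kN·m at a=9 m (b=L-a=3):
  θ_3 = (M₀x²/(2L)+C₁)/EI  [x≤a] with C₁=M₀(3b²-L²)/(6L)=-39/2 = (12·(36/5)²/(2·12)+(-39/2))/5000 = 321/250000 rad
Load 4 — point force P=8 kN at a=24/5 m (b=L-a=36/5):
  θ_4 = -Pa(2L²-6Lx+3x²+a²)/(6LEI)  [x>a] = -8·(24/5)·(2·12²-6·12·(36/5)+3·(36/5)²+(24/5)²)/(6·12·5000) = 432/78125 rad
Superposition: θ = Σ θ_i = 5653/11250000 rad ≈ 0.000502 rad

θ(36/5) = 5653/11250000 rad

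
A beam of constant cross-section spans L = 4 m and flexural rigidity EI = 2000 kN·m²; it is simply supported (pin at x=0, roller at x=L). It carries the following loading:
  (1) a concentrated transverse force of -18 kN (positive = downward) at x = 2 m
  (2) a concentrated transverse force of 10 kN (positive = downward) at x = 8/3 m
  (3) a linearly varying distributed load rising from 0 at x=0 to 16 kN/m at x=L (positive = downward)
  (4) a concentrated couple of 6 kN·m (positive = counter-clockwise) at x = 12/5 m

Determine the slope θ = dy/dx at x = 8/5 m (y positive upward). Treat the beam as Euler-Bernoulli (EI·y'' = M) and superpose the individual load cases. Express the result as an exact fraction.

θ(8/5) = -118073/50625000 rad

Load 1 — point force P=-18 kN at a=2 m (b=L-a=2):
  θ_1 = -Pb(L²-b²-3x²)/(6LEI)  [x≤a] = -(-18)·2·(4²-2²-3·(8/5)²)/(6·4·2000) = 81/25000 rad
Load 2 — point force P=10 kN at a=8/3 m (b=L-a=4/3):
  θ_2 = -Pb(L²-b²-3x²)/(6LEI)  [x≤a] = -10·(4/3)·(4²-(4/3)²-3·(8/5)²)/(6·4·2000) = -92/50625 rad
Load 3 — triangular load w₀=16 kN/m (0→w₀ over full span):
  θ_3 = -w₀(7L⁴-30L²x²+15x⁴)/(360LEI) = -16·(7·4⁴-30·4²·(8/5)²+15·(8/5)⁴)/(360·4·2000) = -2584/703125 rad
Load 4 — applied couple M₀=6 kN·m at a=12/5 m (b=L-a=8/5):
  θ_4 = (M₀x²/(2L)+C₁)/EI  [x≤a] with C₁=M₀(3b²-L²)/(6L)=-52/25 = (6·(8/5)²/(2·4)+(-52/25))/2000 = -1/12500 rad
Superposition: θ = Σ θ_i = -118073/50625000 rad ≈ -0.002332 rad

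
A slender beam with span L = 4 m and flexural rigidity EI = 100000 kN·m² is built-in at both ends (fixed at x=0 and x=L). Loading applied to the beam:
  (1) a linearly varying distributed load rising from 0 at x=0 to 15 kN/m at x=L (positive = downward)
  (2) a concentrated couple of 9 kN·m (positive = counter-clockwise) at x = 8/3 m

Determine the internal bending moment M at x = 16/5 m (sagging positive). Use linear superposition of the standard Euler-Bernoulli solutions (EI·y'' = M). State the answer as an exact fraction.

Load 1 — triangular load w₀=15 kN/m (0→w₀ over full span):
  M_1 = 3w₀Lx/20 - w₀L²/30 - w₀x³/(6L) = 3·15·4·(16/5)/20 - 15·4²/30 - 15·(16/5)³/(6·4) = 8/25 kN·m
Load 2 — applied couple M₀=9 kN·m at a=8/3 m (b=L-a=4/3):
  M_2 = R_Ax - M_A - M₀  [x>a] with R_A=3, M_A=3 = 3·(16/5) - 3 - 9 = -12/5 kN·m
Superposition: M = Σ M_i = -52/25 kN·m ≈ -2.080000 kN·m

M(16/5) = -52/25 kN·m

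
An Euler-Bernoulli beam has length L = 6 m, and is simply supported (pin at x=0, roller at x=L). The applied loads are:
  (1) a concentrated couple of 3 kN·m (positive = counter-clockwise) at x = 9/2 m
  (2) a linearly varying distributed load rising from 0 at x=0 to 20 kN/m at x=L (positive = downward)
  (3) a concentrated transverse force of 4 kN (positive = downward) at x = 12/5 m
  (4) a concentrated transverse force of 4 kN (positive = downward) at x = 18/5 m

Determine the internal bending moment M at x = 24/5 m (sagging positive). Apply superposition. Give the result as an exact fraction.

M(24/5) = 969/25 kN·m

Load 1 — applied couple M₀=3 kN·m at a=9/2 m (b=L-a=3/2):
  M_1 = M₀x/L - M₀  [x>a] = 3·(24/5)/6 - 3 = -3/5 kN·m
Load 2 — triangular load w₀=20 kN/m (0→w₀ over full span):
  M_2 = w₀Lx/6 - w₀x³/(6L) = 20·6·(24/5)/6 - 20·(24/5)³/(6·6) = 864/25 kN·m
Load 3 — point force P=4 kN at a=12/5 m (b=L-a=18/5):
  M_3 = Pa(L-x)/L  [x>a] = 4·(12/5)·(6-(24/5))/6 = 48/25 kN·m
Load 4 — point force P=4 kN at a=18/5 m (b=L-a=12/5):
  M_4 = Pa(L-x)/L  [x>a] = 4·(18/5)·(6-(24/5))/6 = 72/25 kN·m
Superposition: M = Σ M_i = 969/25 kN·m ≈ 38.760000 kN·m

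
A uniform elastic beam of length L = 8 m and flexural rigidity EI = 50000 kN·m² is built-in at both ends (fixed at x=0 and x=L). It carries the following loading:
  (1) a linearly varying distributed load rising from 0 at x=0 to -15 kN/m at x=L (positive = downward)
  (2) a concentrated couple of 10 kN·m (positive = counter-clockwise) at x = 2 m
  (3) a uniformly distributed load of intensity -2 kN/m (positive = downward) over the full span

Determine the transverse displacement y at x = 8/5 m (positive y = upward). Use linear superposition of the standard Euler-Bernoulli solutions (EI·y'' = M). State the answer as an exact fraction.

Load 1 — triangular load w₀=-15 kN/m (0→w₀ over full span):
  y_1 = -w₀x²(L-x)²(x+2L)/(120LEI) = -(-15)·(8/5)²·(8-(8/5))²·((8/5)+2·8)/(120·8·50000) = 5632/9765625 m
Load 2 — applied couple M₀=10 kN·m at a=2 m (b=L-a=6):
  y_2 = (R_Ax³/6 - M_Ax²/2)/EI  [x≤a] with R_A=45/32, M_A=-15/8 = ((45/32)·(8/5)³/6 - (-15/8)·(8/5)²/2)/50000 = 21/312500 m
Load 3 — uniform load w=-2 kN/m over full span:
  y_3 = -wx²(L-x)²/(24EI) = -(-2)·(8/5)²·(8-(8/5))²/(24·50000) = 1024/5859375 m
Superposition: y = Σ y_i = 95939/117187500 m ≈ 0.000819 m

y(8/5) = 95939/117187500 m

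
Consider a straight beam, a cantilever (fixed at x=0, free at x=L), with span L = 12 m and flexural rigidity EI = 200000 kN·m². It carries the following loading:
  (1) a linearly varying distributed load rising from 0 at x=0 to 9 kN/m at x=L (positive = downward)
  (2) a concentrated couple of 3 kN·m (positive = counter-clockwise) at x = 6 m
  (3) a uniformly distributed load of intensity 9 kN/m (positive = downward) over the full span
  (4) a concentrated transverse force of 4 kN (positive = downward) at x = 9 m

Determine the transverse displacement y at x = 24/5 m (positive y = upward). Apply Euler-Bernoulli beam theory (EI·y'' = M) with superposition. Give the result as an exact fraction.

Load 1 — triangular load w₀=9 kN/m (0→w₀ over full span):
  y_1 = (w₀Lx³/12-w₀L²x²/6-w₀x⁵/(120L))/EI = (9·12·(24/5)³/12-9·12²·(24/5)²/6-9·(24/5)⁵/(120·12))/200000 = -975888/48828125 m
Load 2 — applied couple M₀=3 kN·m at a=6 m (b=L-a=6):
  y_2 = M₀x²/(2EI)  [x≤a] = 3·(24/5)²/(2·200000) = 27/156250 m
Load 3 — uniform load w=9 kN/m over full span:
  y_3 = -wx²(x²-4Lx+6L²)/(24EI) = -9·(24/5)²·((24/5)²-4·12·(24/5)+6·12²)/(24·200000) = -55404/1953125 m
Load 4 — point force P=4 kN at a=9 m (b=L-a=3):
  y_4 = -Px²(3a-x)/(6EI)  [x≤a] = -4·(24/5)²·(3·9-(24/5))/(6·200000) = -666/390625 m
Superposition: y = Σ y_i = -4871601/97656250 m ≈ -0.049885 m

y(24/5) = -4871601/97656250 m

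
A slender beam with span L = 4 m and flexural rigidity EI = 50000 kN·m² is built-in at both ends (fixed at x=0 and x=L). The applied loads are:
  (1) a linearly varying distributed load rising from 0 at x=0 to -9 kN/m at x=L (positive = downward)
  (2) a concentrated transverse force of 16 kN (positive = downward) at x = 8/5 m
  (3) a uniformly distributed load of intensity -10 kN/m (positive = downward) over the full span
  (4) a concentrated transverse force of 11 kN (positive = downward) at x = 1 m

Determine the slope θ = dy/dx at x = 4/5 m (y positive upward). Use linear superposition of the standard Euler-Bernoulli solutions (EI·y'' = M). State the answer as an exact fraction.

Load 1 — triangular load w₀=-9 kN/m (0→w₀ over full span):
  θ_1 = -w₀(2x(L-x)(L-2x)(x+2L)+x²(L-x)²)/(120LEI) = -(-9)·(2·(4/5)·(4-(4/5))·(4-2·(4/5))·((4/5)+2·4)+(4/5)²·(4-(4/5))²)/(120·4·50000) = 84/1953125 rad
Load 2 — point force P=16 kN at a=8/5 m (b=L-a=12/5):
  θ_2 = -Pb²x(2aL-(3a+b)x)/(2L³EI)  [x≤a] = -16·(12/5)²·(4/5)·(2·(8/5)·4-(3·(8/5)+(12/5))·(4/5))/(2·4³·50000) = -792/9765625 rad
Load 3 — uniform load w=-10 kN/m over full span:
  θ_3 = -wx(L-x)(L-2x)/(12EI) = -(-10)·(4/5)·(4-(4/5))·(4-2·(4/5))/(12·50000) = 8/78125 rad
Load 4 — point force P=11 kN at a=1 m (b=L-a=3):
  θ_4 = -Pb²x(2aL-(3a+b)x)/(2L³EI)  [x≤a] = -11·3²·(4/5)·(2·1·4-(3·1+3)·(4/5))/(2·4³·50000) = -99/2500000 rad
Superposition: θ = Σ θ_i = 7721/312500000 rad ≈ 0.000025 rad

θ(4/5) = 7721/312500000 rad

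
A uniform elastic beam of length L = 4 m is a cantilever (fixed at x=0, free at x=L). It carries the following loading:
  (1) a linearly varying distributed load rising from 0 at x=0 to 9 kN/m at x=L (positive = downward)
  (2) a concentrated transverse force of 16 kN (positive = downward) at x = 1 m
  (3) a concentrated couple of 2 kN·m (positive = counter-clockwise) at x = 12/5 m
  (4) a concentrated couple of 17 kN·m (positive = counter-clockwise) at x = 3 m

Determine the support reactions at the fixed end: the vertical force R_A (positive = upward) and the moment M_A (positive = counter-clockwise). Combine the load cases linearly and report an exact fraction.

Load 1 — triangular load w₀=9 kN/m (0→w₀ over full span):
  R_A = w₀L/2 = 9·4/2 = 18 kN
  M_A = w₀L²/3 = 9·4²/3 = 48 kN·m
Load 2 — point force P=16 kN at a=1 m (b=L-a=3):
  R_A = P = 16 kN
  M_A = Pa = 16·1 = 16 kN·m
Load 3 — applied couple M₀=2 kN·m at a=12/5 m (b=L-a=8/5):
  R_A = 0 kN
  M_A = -M₀ = -2 kN·m
Load 4 — applied couple M₀=17 kN·m at a=3 m (b=L-a=1):
  R_A = 0 kN
  M_A = -M₀ = -17 kN·m
Superposition: R_A = 34 kN, M_A = 45 kN·m

R_A = 34 kN, M_A = 45 kN·m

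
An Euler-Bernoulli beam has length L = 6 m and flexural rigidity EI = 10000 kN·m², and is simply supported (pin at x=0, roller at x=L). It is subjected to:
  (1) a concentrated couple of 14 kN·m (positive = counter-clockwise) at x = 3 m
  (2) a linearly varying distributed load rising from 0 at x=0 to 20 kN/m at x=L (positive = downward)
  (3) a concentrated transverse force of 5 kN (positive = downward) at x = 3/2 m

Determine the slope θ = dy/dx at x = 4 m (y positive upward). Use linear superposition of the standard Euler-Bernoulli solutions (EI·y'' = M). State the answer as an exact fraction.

Load 1 — applied couple M₀=14 kN·m at a=3 m (b=L-a=3):
  θ_1 = (M₀x²/(2L)-M₀(x-a)+C₁)/EI  [x>a] with C₁=M₀(3b²-L²)/(6L)=-7/2 = (14·4²/(2·6)-14·(4-3)+(-7/2))/10000 = 7/60000 rad
Load 2 — triangular load w₀=20 kN/m (0→w₀ over full span):
  θ_2 = -w₀(7L⁴-30L²x²+15x⁴)/(360LEI) = -20·(7·6⁴-30·6²·4²+15·4⁴)/(360·6·10000) = 91/22500 rad
Load 3 — point force P=5 kN at a=3/2 m (b=L-a=9/2):
  θ_3 = -Pa(2L²-6Lx+3x²+a²)/(6LEI)  [x>a] = -5·(3/2)·(2·6²-6·6·4+3·4²+(3/2)²)/(6·6·10000) = 29/64000 rad
Superposition: θ = Σ θ_i = 13289/2880000 rad ≈ 0.004614 rad

θ(4) = 13289/2880000 rad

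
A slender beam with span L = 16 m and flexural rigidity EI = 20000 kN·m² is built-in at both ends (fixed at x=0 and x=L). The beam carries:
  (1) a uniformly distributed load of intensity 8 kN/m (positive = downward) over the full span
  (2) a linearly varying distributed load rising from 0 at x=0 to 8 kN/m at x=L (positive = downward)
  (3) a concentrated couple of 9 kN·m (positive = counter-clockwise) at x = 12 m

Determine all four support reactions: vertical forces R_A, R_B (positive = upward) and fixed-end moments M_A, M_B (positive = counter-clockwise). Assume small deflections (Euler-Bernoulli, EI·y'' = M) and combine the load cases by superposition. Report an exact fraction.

Load 1 — uniform load w=8 kN/m over full span:
  R_A = wL/2 = 8·16/2 = 64 kN
  M_A = wL²/12 = 8·16²/12 = 512/3 kN·m
  R_B = wL/2 = 8·16/2 = 64 kN
  M_B = -wL²/12 = -8·16²/12 = -512/3 kN·m
Load 2 — triangular load w₀=8 kN/m (0→w₀ over full span):
  R_A = 3w₀L/20 = 3·8·16/20 = 96/5 kN
  M_A = w₀L²/30 = 8·16²/30 = 1024/15 kN·m
  R_B = 7w₀L/20 = 7·8·16/20 = 224/5 kN
  M_B = -w₀L²/20 = -8·16²/20 = -512/5 kN·m
Load 3 — applied couple M₀=9 kN·m at a=12 m (b=L-a=4):
  R_A = 6M₀ab/L³ = 6·9·12·4/16³ = 81/128 kN
  M_A = M₀b(2a-b)/L² = 9·4·(2·12-4)/16² = 45/16 kN·m
  R_B = -6M₀ab/L³ = -6·9·12·4/16³ = -81/128 kN
  M_B = M₀a(2b-a)/L² = 9·12·(2·4-12)/16² = -27/16 kN·m
Superposition: R_A = 53653/640 kN, M_A = 58019/240 kN·m, R_B = 69227/640 kN, M_B = -65941/240 kN·m

R_A = 53653/640 kN, M_A = 58019/240 kN·m, R_B = 69227/640 kN, M_B = -65941/240 kN·m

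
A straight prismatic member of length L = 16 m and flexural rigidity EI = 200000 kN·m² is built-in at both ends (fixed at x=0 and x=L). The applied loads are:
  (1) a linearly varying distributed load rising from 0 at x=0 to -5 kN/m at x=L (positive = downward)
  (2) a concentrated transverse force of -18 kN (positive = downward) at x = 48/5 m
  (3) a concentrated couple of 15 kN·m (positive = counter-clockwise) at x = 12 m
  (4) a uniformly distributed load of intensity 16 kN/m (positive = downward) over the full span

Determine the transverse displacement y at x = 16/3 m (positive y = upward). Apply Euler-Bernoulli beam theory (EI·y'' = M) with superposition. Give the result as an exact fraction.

y(16/3) = -18793417/2278125000 m

Load 1 — triangular load w₀=-5 kN/m (0→w₀ over full span):
  y_1 = -w₀x²(L-x)²(x+2L)/(120LEI) = -(-5)·(16/3)²·(16-(16/3))²·((16/3)+2·16)/(120·16·200000) = 3584/2278125 m
Load 2 — point force P=-18 kN at a=48/5 m (b=L-a=32/5):
  y_2 = -Pb²x²(3aL-(3a+b)x)/(6L³EI)  [x≤a] = -(-18)·(32/5)²·(16/3)²·(3·(48/5)·16-(3·(48/5)+(32/5))·(16/3))/(6·16³·200000) = 4096/3515625 m
Load 3 — applied couple M₀=15 kN·m at a=12 m (b=L-a=4):
  y_3 = (R_Ax³/6 - M_Ax²/2)/EI  [x≤a] with R_A=135/128, M_A=75/16 = ((135/128)·(16/3)³/6 - (75/16)·(16/3)²/2)/200000 = -1/5000 m
Load 4 — uniform load w=16 kN/m over full span:
  y_4 = -wx²(L-x)²/(24EI) = -16·(16/3)²·(16-(16/3))²/(24·200000) = -8192/759375 m
Superposition: y = Σ y_i = -18793417/2278125000 m ≈ -0.008250 m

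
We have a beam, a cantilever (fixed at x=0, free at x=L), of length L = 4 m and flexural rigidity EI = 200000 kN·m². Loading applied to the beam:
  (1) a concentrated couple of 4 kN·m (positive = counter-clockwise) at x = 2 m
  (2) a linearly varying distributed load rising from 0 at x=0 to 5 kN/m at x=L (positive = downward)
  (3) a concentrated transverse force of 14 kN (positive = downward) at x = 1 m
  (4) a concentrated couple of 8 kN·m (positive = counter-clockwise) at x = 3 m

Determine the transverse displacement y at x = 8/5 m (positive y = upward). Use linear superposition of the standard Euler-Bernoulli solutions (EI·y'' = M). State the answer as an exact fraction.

y(8/5) = -65383/625000000 m

Load 1 — applied couple M₀=4 kN·m at a=2 m (b=L-a=2):
  y_1 = M₀x²/(2EI)  [x≤a] = 4·(8/5)²/(2·200000) = 2/78125 m
Load 2 — triangular load w₀=5 kN/m (0→w₀ over full span):
  y_2 = (w₀Lx³/12-w₀L²x²/6-w₀x⁵/(120L))/EI = (5·4·(8/5)³/12-5·4²·(8/5)²/6-5·(8/5)⁵/(120·4))/200000 = -4016/29296875 m
Load 3 — point force P=14 kN at a=1 m (b=L-a=3):
  y_3 = -Pa²(3x-a)/(6EI)  [x>a] = -14·1²·(3·(8/5)-1)/(6·200000) = -133/3000000 m
Load 4 — applied couple M₀=8 kN·m at a=3 m (b=L-a=1):
  y_4 = M₀x²/(2EI)  [x≤a] = 8·(8/5)²/(2·200000) = 4/78125 m
Superposition: y = Σ y_i = -65383/625000000 m ≈ -0.000105 m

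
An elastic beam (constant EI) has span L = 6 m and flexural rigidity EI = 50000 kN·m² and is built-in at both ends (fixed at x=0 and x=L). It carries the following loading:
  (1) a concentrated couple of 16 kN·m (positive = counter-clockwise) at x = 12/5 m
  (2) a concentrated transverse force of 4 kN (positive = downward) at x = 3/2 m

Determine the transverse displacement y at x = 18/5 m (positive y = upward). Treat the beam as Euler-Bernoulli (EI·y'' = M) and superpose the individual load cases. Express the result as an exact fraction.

y(18/5) = 12807/156250000 m

Load 1 — applied couple M₀=16 kN·m at a=12/5 m (b=L-a=18/5):
  y_1 = (R_Ax³/6 - M_Ax²/2 - M₀(x-a)²/2)/EI  [x>a] with R_A=96/25, M_A=48/25 = ((96/25)·(18/5)³/6 - (48/25)·(18/5)²/2 - 16·((18/5)-(12/5))²/2)/50000 = 1152/9765625 m
Load 2 — point force P=4 kN at a=3/2 m (b=L-a=9/2):
  y_2 = -Pa²(L-x)²(3bL-(3b+a)(L-x))/(6L³EI)  [x>a] = -4·(3/2)²·(6-(18/5))²·(3·(9/2)·6-(3·(9/2)+(3/2))·(6-(18/5)))/(6·6³·50000) = -9/250000 m
Superposition: y = Σ y_i = 12807/156250000 m ≈ 0.000082 m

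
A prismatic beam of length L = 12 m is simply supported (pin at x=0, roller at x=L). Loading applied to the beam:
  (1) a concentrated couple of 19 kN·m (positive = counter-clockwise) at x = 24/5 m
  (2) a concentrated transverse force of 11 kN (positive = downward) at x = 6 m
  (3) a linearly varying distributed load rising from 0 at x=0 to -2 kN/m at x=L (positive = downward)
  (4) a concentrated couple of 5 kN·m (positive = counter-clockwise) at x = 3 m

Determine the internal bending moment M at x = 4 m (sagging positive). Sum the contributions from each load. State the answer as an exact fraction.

M(4) = 97/9 kN·m

Load 1 — applied couple M₀=19 kN·m at a=24/5 m (b=L-a=36/5):
  M_1 = M₀x/L  [x≤a] = 19·4/12 = 19/3 kN·m
Load 2 — point force P=11 kN at a=6 m (b=L-a=6):
  M_2 = Pbx/L  [x≤a] = 11·6·4/12 = 22 kN·m
Load 3 — triangular load w₀=-2 kN/m (0→w₀ over full span):
  M_3 = w₀Lx/6 - w₀x³/(6L) = (-2)·12·4/6 - (-2)·4³/(6·12) = -128/9 kN·m
Load 4 — applied couple M₀=5 kN·m at a=3 m (b=L-a=9):
  M_4 = M₀x/L - M₀  [x>a] = 5·4/12 - 5 = -10/3 kN·m
Superposition: M = Σ M_i = 97/9 kN·m ≈ 10.777778 kN·m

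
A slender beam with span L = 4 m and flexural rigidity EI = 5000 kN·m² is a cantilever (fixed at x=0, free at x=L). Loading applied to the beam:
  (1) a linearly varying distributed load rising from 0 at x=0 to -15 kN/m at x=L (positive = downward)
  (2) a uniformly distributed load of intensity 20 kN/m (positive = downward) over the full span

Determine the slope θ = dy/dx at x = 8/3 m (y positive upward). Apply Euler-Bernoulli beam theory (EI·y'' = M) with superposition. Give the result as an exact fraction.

Load 1 — triangular load w₀=-15 kN/m (0→w₀ over full span):
  θ_1 = (w₀Lx²/4-w₀L²x/3-w₀x⁴/(24L))/EI = ((-15)·4·(8/3)²/4-(-15)·4²·(8/3)/3-(-15)·(8/3)⁴/(24·4))/5000 = 232/10125 rad
Load 2 — uniform load w=20 kN/m over full span:
  θ_2 = -wx(x²-3Lx+3L²)/(6EI) = -20·(8/3)·((8/3)²-3·4·(8/3)+3·4²)/(6·5000) = -416/10125 rad
Superposition: θ = Σ θ_i = -184/10125 rad ≈ -0.018173 rad

θ(8/3) = -184/10125 rad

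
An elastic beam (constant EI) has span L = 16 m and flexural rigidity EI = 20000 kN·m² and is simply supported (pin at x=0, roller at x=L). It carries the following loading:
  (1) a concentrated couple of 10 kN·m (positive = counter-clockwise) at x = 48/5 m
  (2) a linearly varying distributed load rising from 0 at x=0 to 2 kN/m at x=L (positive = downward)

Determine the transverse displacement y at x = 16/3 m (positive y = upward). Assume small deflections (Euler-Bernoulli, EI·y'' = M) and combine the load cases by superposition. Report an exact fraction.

Load 1 — applied couple M₀=10 kN·m at a=48/5 m (b=L-a=32/5):
  y_1 = (M₀x³/(6L)+C₁x)/EI  [x≤a] with C₁=M₀(3b²-L²)/(6L)=-208/15 = (10·(16/3)³/(6·16)+(-208/15)·(16/3))/20000 = -736/253125 m
Load 2 — triangular load w₀=2 kN/m (0→w₀ over full span):
  y_2 = -w₀x(7L⁴-10L²x²+3x⁴)/(360LEI) = -2·(16/3)·(7·16⁴-10·16²·(16/3)²+3·(16/3)⁴)/(360·16·20000) = -16384/455625 m
Superposition: y = Σ y_i = -88544/2278125 m ≈ -0.038867 m

y(16/3) = -88544/2278125 m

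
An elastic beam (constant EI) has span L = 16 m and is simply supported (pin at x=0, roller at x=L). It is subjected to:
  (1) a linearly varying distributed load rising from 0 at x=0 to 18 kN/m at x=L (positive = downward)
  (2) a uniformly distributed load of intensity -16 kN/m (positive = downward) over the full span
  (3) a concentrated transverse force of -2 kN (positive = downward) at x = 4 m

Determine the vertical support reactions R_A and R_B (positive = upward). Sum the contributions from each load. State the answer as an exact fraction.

Load 1 — triangular load w₀=18 kN/m (0→w₀ over full span):
  R_A = w₀L/6 = 18·16/6 = 48 kN
  R_B = w₀L/3 = 18·16/3 = 96 kN
Load 2 — uniform load w=-16 kN/m over full span:
  R_A = wL/2 = (-16)·16/2 = -128 kN
  R_B = wL/2 = (-16)·16/2 = -128 kN
Load 3 — point force P=-2 kN at a=4 m (b=L-a=12):
  R_A = Pb/L = (-2)·12/16 = -3/2 kN
  R_B = Pa/L = (-2)·4/16 = -1/2 kN
Superposition: R_A = -163/2 kN, R_B = -65/2 kN

R_A = -163/2 kN, R_B = -65/2 kN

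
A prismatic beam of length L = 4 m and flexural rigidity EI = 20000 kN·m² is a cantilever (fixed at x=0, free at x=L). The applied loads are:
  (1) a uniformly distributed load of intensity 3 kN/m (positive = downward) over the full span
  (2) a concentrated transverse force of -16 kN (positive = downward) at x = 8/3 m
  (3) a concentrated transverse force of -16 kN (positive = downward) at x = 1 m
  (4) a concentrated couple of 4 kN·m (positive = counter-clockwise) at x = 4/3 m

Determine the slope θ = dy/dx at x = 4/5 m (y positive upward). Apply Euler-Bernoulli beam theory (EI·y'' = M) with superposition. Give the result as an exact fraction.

θ(4/5) = 569/468750 rad

Load 1 — uniform load w=3 kN/m over full span:
  θ_1 = -wx(x²-3Lx+3L²)/(6EI) = -3·(4/5)·((4/5)²-3·4·(4/5)+3·4²)/(6·20000) = -61/78125 rad
Load 2 — point force P=-16 kN at a=8/3 m (b=L-a=4/3):
  θ_2 = -Px(2a-x)/(2EI)  [x≤a] = -(-16)·(4/5)·(2·(8/3)-(4/5))/(2·20000) = 68/46875 rad
Load 3 — point force P=-16 kN at a=1 m (b=L-a=3):
  θ_3 = -Px(2a-x)/(2EI)  [x≤a] = -(-16)·(4/5)·(2·1-(4/5))/(2·20000) = 6/15625 rad
Load 4 — applied couple M₀=4 kN·m at a=4/3 m (b=L-a=8/3):
  θ_4 = M₀x/EI  [x≤a] = 4·(4/5)/20000 = 1/6250 rad
Superposition: θ = Σ θ_i = 569/468750 rad ≈ 0.001214 rad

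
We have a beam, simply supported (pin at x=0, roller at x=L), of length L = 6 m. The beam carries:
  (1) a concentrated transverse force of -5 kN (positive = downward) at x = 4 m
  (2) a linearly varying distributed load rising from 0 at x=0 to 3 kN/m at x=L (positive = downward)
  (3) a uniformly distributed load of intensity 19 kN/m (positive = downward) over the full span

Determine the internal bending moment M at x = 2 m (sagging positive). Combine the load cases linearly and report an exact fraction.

M(2) = 78 kN·m

Load 1 — point force P=-5 kN at a=4 m (b=L-a=2):
  M_1 = Pbx/L  [x≤a] = (-5)·2·2/6 = -10/3 kN·m
Load 2 — triangular load w₀=3 kN/m (0→w₀ over full span):
  M_2 = w₀Lx/6 - w₀x³/(6L) = 3·6·2/6 - 3·2³/(6·6) = 16/3 kN·m
Load 3 — uniform load w=19 kN/m over full span:
  M_3 = wx(L-x)/2 = 19·2·(6-2)/2 = 76 kN·m
Superposition: M = Σ M_i = 78 kN·m ≈ 78.000000 kN·m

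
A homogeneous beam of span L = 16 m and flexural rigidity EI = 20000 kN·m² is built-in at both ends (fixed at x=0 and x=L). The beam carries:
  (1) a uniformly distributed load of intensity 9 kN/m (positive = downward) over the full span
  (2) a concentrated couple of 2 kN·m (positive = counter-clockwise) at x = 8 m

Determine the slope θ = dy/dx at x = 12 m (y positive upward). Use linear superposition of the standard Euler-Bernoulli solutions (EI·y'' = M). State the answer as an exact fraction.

θ(12) = 23/1600 rad

Load 1 — uniform load w=9 kN/m over full span:
  θ_1 = -wx(L-x)(L-2x)/(12EI) = -9·12·(16-12)·(16-2·12)/(12·20000) = 9/625 rad
Load 2 — applied couple M₀=2 kN·m at a=8 m (b=L-a=8):
  θ_2 = (R_Ax²/2 - M_Ax - M₀(x-a))/EI  [x>a] with R_A=3/16, M_A=1/2 = ((3/16)·12²/2 - (1/2)·12 - 2·(12-8))/20000 = -1/40000 rad
Superposition: θ = Σ θ_i = 23/1600 rad ≈ 0.014375 rad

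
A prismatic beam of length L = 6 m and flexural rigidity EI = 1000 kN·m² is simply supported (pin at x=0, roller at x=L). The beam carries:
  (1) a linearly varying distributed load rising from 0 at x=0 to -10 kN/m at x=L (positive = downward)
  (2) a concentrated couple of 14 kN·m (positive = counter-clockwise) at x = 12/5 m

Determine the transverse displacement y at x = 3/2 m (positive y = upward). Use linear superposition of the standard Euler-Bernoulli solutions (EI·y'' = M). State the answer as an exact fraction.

Load 1 — triangular load w₀=-10 kN/m (0→w₀ over full span):
  y_1 = -w₀x(7L⁴-10L²x²+3x⁴)/(360LEI) = -(-10)·(3/2)·(7·6⁴-10·6²·(3/2)²+3·(3/2)⁴)/(360·6·1000) = 2943/51200 m
Load 2 — applied couple M₀=14 kN·m at a=12/5 m (b=L-a=18/5):
  y_2 = (M₀x³/(6L)+C₁x)/EI  [x≤a] with C₁=M₀(3b²-L²)/(6L)=28/25 = (14·(3/2)³/(6·6)+(28/25)·(3/2))/1000 = 1197/400000 m
Superposition: y = Σ y_i = 387027/6400000 m ≈ 0.060473 m

y(3/2) = 387027/6400000 m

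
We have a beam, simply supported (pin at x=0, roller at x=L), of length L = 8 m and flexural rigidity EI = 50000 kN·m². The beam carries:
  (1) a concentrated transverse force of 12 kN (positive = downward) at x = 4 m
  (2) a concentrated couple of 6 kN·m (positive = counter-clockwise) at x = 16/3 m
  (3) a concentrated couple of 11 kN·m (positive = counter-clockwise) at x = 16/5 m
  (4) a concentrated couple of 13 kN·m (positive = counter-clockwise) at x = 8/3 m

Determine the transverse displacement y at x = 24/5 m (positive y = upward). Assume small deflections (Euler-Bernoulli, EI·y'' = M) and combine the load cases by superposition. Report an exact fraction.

Load 1 — point force P=12 kN at a=4 m (b=L-a=4):
  y_1 = -Pa(L-x)(2Lx-a²-x²)/(6LEI)  [x>a] = -12·4·(8-(24/5))·(2·8·(24/5)-4²-(24/5)²)/(6·8·50000) = -944/390625 m
Load 2 — applied couple M₀=6 kN·m at a=16/3 m (b=L-a=8/3):
  y_2 = (M₀x³/(6L)+C₁x)/EI  [x≤a] with C₁=M₀(3b²-L²)/(6L)=-16/3 = (6·(24/5)³/(6·8)+(-16/3)·(24/5))/50000 = -92/390625 m
Load 3 — applied couple M₀=11 kN·m at a=16/5 m (b=L-a=24/5):
  y_3 = (M₀x³/(6L)-M₀(x-a)²/2+C₁x)/EI  [x>a] with C₁=M₀(3b²-L²)/(6L)=88/75 = (11·(24/5)³/(6·8)-11·((24/5)-(16/5))²/2+(88/75)·(24/5))/50000 = 132/390625 m
Load 4 — applied couple M₀=13 kN·m at a=8/3 m (b=L-a=16/3):
  y_4 = (M₀x³/(6L)-M₀(x-a)²/2+C₁x)/EI  [x>a] with C₁=M₀(3b²-L²)/(6L)=52/9 = (13·(24/5)³/(6·8)-13·((24/5)-(8/3))²/2+(52/9)·(24/5))/50000 = 1976/3515625 m
Superposition: y = Σ y_i = -1232/703125 m ≈ -0.001752 m

y(24/5) = -1232/703125 m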